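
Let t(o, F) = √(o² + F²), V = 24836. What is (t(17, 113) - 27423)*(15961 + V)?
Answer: -1118776131 + 40797*√13058 ≈ -1.1141e+9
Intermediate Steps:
t(o, F) = √(F² + o²)
(t(17, 113) - 27423)*(15961 + V) = (√(113² + 17²) - 27423)*(15961 + 24836) = (√(12769 + 289) - 27423)*40797 = (√13058 - 27423)*40797 = (-27423 + √13058)*40797 = -1118776131 + 40797*√13058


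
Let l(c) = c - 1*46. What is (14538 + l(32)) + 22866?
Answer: 37390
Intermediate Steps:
l(c) = -46 + c (l(c) = c - 46 = -46 + c)
(14538 + l(32)) + 22866 = (14538 + (-46 + 32)) + 22866 = (14538 - 14) + 22866 = 14524 + 22866 = 37390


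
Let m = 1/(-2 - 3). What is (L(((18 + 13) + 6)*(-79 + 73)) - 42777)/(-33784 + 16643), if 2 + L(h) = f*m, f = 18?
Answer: 213913/85705 ≈ 2.4959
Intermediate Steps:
m = -⅕ (m = 1/(-5) = -⅕ ≈ -0.20000)
L(h) = -28/5 (L(h) = -2 + 18*(-⅕) = -2 - 18/5 = -28/5)
(L(((18 + 13) + 6)*(-79 + 73)) - 42777)/(-33784 + 16643) = (-28/5 - 42777)/(-33784 + 16643) = -213913/5/(-17141) = -213913/5*(-1/17141) = 213913/85705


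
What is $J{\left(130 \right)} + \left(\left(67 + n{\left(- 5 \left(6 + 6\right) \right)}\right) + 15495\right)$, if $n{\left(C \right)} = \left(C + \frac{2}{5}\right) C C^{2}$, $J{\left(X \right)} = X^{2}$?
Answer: $12906062$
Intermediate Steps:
$n{\left(C \right)} = C^{3} \left(\frac{2}{5} + C\right)$ ($n{\left(C \right)} = \left(C + 2 \cdot \frac{1}{5}\right) C^{3} = \left(C + \frac{2}{5}\right) C^{3} = \left(\frac{2}{5} + C\right) C^{3} = C^{3} \left(\frac{2}{5} + C\right)$)
$J{\left(130 \right)} + \left(\left(67 + n{\left(- 5 \left(6 + 6\right) \right)}\right) + 15495\right) = 130^{2} + \left(\left(67 + \left(- 5 \left(6 + 6\right)\right)^{3} \left(\frac{2}{5} - 5 \left(6 + 6\right)\right)\right) + 15495\right) = 16900 + \left(\left(67 + \left(\left(-5\right) 12\right)^{3} \left(\frac{2}{5} - 60\right)\right) + 15495\right) = 16900 + \left(\left(67 + \left(-60\right)^{3} \left(\frac{2}{5} - 60\right)\right) + 15495\right) = 16900 + \left(\left(67 - -12873600\right) + 15495\right) = 16900 + \left(\left(67 + 12873600\right) + 15495\right) = 16900 + \left(12873667 + 15495\right) = 16900 + 12889162 = 12906062$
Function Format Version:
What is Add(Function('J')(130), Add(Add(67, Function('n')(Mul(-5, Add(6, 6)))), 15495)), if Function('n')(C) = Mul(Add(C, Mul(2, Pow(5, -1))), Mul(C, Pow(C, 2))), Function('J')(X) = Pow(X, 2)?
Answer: 12906062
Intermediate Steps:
Function('n')(C) = Mul(Pow(C, 3), Add(Rational(2, 5), C)) (Function('n')(C) = Mul(Add(C, Mul(2, Rational(1, 5))), Pow(C, 3)) = Mul(Add(C, Rational(2, 5)), Pow(C, 3)) = Mul(Add(Rational(2, 5), C), Pow(C, 3)) = Mul(Pow(C, 3), Add(Rational(2, 5), C)))
Add(Function('J')(130), Add(Add(67, Function('n')(Mul(-5, Add(6, 6)))), 15495)) = Add(Pow(130, 2), Add(Add(67, Mul(Pow(Mul(-5, Add(6, 6)), 3), Add(Rational(2, 5), Mul(-5, Add(6, 6))))), 15495)) = Add(16900, Add(Add(67, Mul(Pow(Mul(-5, 12), 3), Add(Rational(2, 5), Mul(-5, 12)))), 15495)) = Add(16900, Add(Add(67, Mul(Pow(-60, 3), Add(Rational(2, 5), -60))), 15495)) = Add(16900, Add(Add(67, Mul(-216000, Rational(-298, 5))), 15495)) = Add(16900, Add(Add(67, 12873600), 15495)) = Add(16900, Add(12873667, 15495)) = Add(16900, 12889162) = 12906062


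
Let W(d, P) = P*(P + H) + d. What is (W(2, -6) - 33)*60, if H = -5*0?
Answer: 300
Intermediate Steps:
H = 0
W(d, P) = d + P**2 (W(d, P) = P*(P + 0) + d = P*P + d = P**2 + d = d + P**2)
(W(2, -6) - 33)*60 = ((2 + (-6)**2) - 33)*60 = ((2 + 36) - 33)*60 = (38 - 33)*60 = 5*60 = 300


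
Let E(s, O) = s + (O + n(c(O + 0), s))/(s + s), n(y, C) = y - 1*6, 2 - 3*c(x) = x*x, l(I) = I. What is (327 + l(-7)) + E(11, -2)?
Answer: 10910/33 ≈ 330.61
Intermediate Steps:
c(x) = 2/3 - x**2/3 (c(x) = 2/3 - x*x/3 = 2/3 - x**2/3)
n(y, C) = -6 + y (n(y, C) = y - 6 = -6 + y)
E(s, O) = s + (-16/3 + O - O**2/3)/(2*s) (E(s, O) = s + (O + (-6 + (2/3 - (O + 0)**2/3)))/(s + s) = s + (O + (-6 + (2/3 - O**2/3)))/((2*s)) = s + (O + (-16/3 - O**2/3))*(1/(2*s)) = s + (-16/3 + O - O**2/3)*(1/(2*s)) = s + (-16/3 + O - O**2/3)/(2*s))
(327 + l(-7)) + E(11, -2) = (327 - 7) + (1/6)*(-16 - 1*(-2)**2 + 3*(-2) + 6*11**2)/11 = 320 + (1/6)*(1/11)*(-16 - 1*4 - 6 + 6*121) = 320 + (1/6)*(1/11)*(-16 - 4 - 6 + 726) = 320 + (1/6)*(1/11)*700 = 320 + 350/33 = 10910/33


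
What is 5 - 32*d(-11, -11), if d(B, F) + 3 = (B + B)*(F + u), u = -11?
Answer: -15387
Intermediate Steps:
d(B, F) = -3 + 2*B*(-11 + F) (d(B, F) = -3 + (B + B)*(F - 11) = -3 + (2*B)*(-11 + F) = -3 + 2*B*(-11 + F))
5 - 32*d(-11, -11) = 5 - 32*(-3 - 22*(-11) + 2*(-11)*(-11)) = 5 - 32*(-3 + 242 + 242) = 5 - 32*481 = 5 - 15392 = -15387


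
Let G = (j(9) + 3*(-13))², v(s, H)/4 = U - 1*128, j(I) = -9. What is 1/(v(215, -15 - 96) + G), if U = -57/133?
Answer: 7/12532 ≈ 0.00055857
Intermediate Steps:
U = -3/7 (U = -57*1/133 = -3/7 ≈ -0.42857)
v(s, H) = -3596/7 (v(s, H) = 4*(-3/7 - 1*128) = 4*(-3/7 - 128) = 4*(-899/7) = -3596/7)
G = 2304 (G = (-9 + 3*(-13))² = (-9 - 39)² = (-48)² = 2304)
1/(v(215, -15 - 96) + G) = 1/(-3596/7 + 2304) = 1/(12532/7) = 7/12532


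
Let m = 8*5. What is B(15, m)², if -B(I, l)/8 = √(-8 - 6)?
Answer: -896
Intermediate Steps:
m = 40
B(I, l) = -8*I*√14 (B(I, l) = -8*√(-8 - 6) = -8*I*√14)
B(15, m)² = (-8*I*√14)² = -896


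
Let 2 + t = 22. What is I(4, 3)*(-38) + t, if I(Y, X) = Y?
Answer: -132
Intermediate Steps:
t = 20 (t = -2 + 22 = 20)
I(4, 3)*(-38) + t = 4*(-38) + 20 = -152 + 20 = -132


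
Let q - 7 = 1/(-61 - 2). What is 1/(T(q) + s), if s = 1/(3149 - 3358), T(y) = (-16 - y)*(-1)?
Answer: 13167/302569 ≈ 0.043517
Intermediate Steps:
q = 440/63 (q = 7 + 1/(-61 - 2) = 7 + 1/(-63) = 7 - 1/63 = 440/63 ≈ 6.9841)
T(y) = 16 + y
s = -1/209 (s = 1/(-209) = -1/209 ≈ -0.0047847)
1/(T(q) + s) = 1/((16 + 440/63) - 1/209) = 1/(1448/63 - 1/209) = 1/(302569/13167) = 13167/302569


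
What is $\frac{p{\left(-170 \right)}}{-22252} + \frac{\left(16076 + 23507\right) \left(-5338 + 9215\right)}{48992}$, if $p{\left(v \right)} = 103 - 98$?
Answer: $\frac{853716226593}{272542496} \approx 3132.4$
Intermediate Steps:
$p{\left(v \right)} = 5$
$\frac{p{\left(-170 \right)}}{-22252} + \frac{\left(16076 + 23507\right) \left(-5338 + 9215\right)}{48992} = \frac{5}{-22252} + \frac{\left(16076 + 23507\right) \left(-5338 + 9215\right)}{48992} = 5 \left(- \frac{1}{22252}\right) + 39583 \cdot 3877 \cdot \frac{1}{48992} = - \frac{5}{22252} + 153463291 \cdot \frac{1}{48992} = - \frac{5}{22252} + \frac{153463291}{48992} = \frac{853716226593}{272542496}$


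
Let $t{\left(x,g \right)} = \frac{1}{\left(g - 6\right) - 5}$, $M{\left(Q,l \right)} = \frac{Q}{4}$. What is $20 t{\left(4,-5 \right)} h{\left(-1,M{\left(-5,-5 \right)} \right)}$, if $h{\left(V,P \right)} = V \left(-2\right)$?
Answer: $- \frac{5}{2} \approx -2.5$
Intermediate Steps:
$M{\left(Q,l \right)} = \frac{Q}{4}$ ($M{\left(Q,l \right)} = Q \frac{1}{4} = \frac{Q}{4}$)
$h{\left(V,P \right)} = - 2 V$
$t{\left(x,g \right)} = \frac{1}{-11 + g}$ ($t{\left(x,g \right)} = \frac{1}{\left(-6 + g\right) - 5} = \frac{1}{-11 + g}$)
$20 t{\left(4,-5 \right)} h{\left(-1,M{\left(-5,-5 \right)} \right)} = \frac{20}{-11 - 5} \left(\left(-2\right) \left(-1\right)\right) = \frac{20}{-16} \cdot 2 = 20 \left(- \frac{1}{16}\right) 2 = \left(- \frac{5}{4}\right) 2 = - \frac{5}{2}$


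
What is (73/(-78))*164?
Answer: -5986/39 ≈ -153.49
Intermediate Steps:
(73/(-78))*164 = (73*(-1/78))*164 = -73/78*164 = -5986/39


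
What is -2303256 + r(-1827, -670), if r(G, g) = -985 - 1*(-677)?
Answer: -2303564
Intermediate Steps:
r(G, g) = -308 (r(G, g) = -985 + 677 = -308)
-2303256 + r(-1827, -670) = -2303256 - 308 = -2303564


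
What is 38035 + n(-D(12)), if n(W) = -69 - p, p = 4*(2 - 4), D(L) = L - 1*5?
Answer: 37974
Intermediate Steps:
D(L) = -5 + L (D(L) = L - 5 = -5 + L)
p = -8 (p = 4*(-2) = -8)
n(W) = -61 (n(W) = -69 - 1*(-8) = -69 + 8 = -61)
38035 + n(-D(12)) = 38035 - 61 = 37974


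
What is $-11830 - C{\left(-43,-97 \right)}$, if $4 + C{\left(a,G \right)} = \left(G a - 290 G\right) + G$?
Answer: $-44030$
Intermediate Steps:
$C{\left(a,G \right)} = -4 - 289 G + G a$ ($C{\left(a,G \right)} = -4 + \left(\left(G a - 290 G\right) + G\right) = -4 + \left(\left(- 290 G + G a\right) + G\right) = -4 + \left(- 289 G + G a\right) = -4 - 289 G + G a$)
$-11830 - C{\left(-43,-97 \right)} = -11830 - \left(-4 - -28033 - -4171\right) = -11830 - \left(-4 + 28033 + 4171\right) = -11830 - 32200 = -44030$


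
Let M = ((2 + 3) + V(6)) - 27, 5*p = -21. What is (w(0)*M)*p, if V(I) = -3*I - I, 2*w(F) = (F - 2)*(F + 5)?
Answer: -966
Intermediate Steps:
p = -21/5 (p = (⅕)*(-21) = -21/5 ≈ -4.2000)
w(F) = (-2 + F)*(5 + F)/2 (w(F) = ((F - 2)*(F + 5))/2 = ((-2 + F)*(5 + F))/2 = (-2 + F)*(5 + F)/2)
V(I) = -4*I
M = -46 (M = ((2 + 3) - 4*6) - 27 = (5 - 24) - 27 = -19 - 27 = -46)
(w(0)*M)*p = ((-5 + (½)*0² + (3/2)*0)*(-46))*(-21/5) = ((-5 + (½)*0 + 0)*(-46))*(-21/5) = ((-5 + 0 + 0)*(-46))*(-21/5) = -5*(-46)*(-21/5) = 230*(-21/5) = -966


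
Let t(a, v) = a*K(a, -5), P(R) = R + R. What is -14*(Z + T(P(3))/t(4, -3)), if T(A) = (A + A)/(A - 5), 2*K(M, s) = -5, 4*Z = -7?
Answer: 413/10 ≈ 41.300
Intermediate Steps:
Z = -7/4 (Z = (¼)*(-7) = -7/4 ≈ -1.7500)
K(M, s) = -5/2 (K(M, s) = (½)*(-5) = -5/2)
P(R) = 2*R
t(a, v) = -5*a/2 (t(a, v) = a*(-5/2) = -5*a/2)
T(A) = 2*A/(-5 + A) (T(A) = (2*A)/(-5 + A) = 2*A/(-5 + A))
-14*(Z + T(P(3))/t(4, -3)) = -14*(-7/4 + (2*(2*3)/(-5 + 2*3))/((-5/2*4))) = -14*(-7/4 + (2*6/(-5 + 6))/(-10)) = -14*(-7/4 + (2*6/1)*(-⅒)) = -14*(-7/4 + (2*6*1)*(-⅒)) = -14*(-7/4 + 12*(-⅒)) = -14*(-7/4 - 6/5) = -14*(-59/20) = 413/10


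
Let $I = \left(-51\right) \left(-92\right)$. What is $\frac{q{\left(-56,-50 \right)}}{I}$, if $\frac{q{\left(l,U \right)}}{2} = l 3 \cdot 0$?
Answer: $0$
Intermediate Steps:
$q{\left(l,U \right)} = 0$ ($q{\left(l,U \right)} = 2 l 3 \cdot 0 = 2 \cdot 3 l 0 = 2 \cdot 0 = 0$)
$I = 4692$
$\frac{q{\left(-56,-50 \right)}}{I} = \frac{0}{4692} = 0 \cdot \frac{1}{4692} = 0$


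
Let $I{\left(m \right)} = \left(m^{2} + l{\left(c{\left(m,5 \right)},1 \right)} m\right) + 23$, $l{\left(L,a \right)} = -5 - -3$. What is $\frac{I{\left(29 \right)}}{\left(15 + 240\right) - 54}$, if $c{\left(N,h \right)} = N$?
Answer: $\frac{806}{201} \approx 4.0099$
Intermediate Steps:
$l{\left(L,a \right)} = -2$ ($l{\left(L,a \right)} = -5 + 3 = -2$)
$I{\left(m \right)} = 23 + m^{2} - 2 m$ ($I{\left(m \right)} = \left(m^{2} - 2 m\right) + 23 = 23 + m^{2} - 2 m$)
$\frac{I{\left(29 \right)}}{\left(15 + 240\right) - 54} = \frac{23 + 29^{2} - 58}{\left(15 + 240\right) - 54} = \frac{23 + 841 - 58}{255 - 54} = \frac{806}{201}$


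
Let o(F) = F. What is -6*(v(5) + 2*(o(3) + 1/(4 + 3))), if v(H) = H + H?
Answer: -684/7 ≈ -97.714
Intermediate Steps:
v(H) = 2*H
-6*(v(5) + 2*(o(3) + 1/(4 + 3))) = -6*(2*5 + 2*(3 + 1/(4 + 3))) = -6*(10 + 2*(3 + 1/7)) = -6*(10 + 2*(3 + ⅐)) = -6*(10 + 2*(22/7)) = -6*(10 + 44/7) = -6*114/7 = -684/7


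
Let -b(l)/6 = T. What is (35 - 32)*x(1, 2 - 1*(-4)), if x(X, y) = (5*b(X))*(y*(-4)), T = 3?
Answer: 6480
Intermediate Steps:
b(l) = -18 (b(l) = -6*3 = -18)
x(X, y) = 360*y (x(X, y) = (5*(-18))*(y*(-4)) = -(-360)*y = 360*y)
(35 - 32)*x(1, 2 - 1*(-4)) = (35 - 32)*(360*(2 - 1*(-4))) = 3*(360*(2 + 4)) = 3*(360*6) = 3*2160 = 6480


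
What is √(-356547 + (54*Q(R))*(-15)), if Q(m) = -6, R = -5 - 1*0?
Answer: I*√351687 ≈ 593.03*I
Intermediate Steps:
R = -5 (R = -5 + 0 = -5)
√(-356547 + (54*Q(R))*(-15)) = √(-356547 + (54*(-6))*(-15)) = √(-356547 - 324*(-15)) = √(-356547 + 4860) = √(-351687) = I*√351687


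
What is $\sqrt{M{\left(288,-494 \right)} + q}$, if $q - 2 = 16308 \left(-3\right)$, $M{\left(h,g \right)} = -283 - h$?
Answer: $i \sqrt{49493} \approx 222.47 i$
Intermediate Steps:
$q = -48922$ ($q = 2 + 16308 \left(-3\right) = 2 - 48924 = -48922$)
$\sqrt{M{\left(288,-494 \right)} + q} = \sqrt{\left(-283 - 288\right) - 48922} = \sqrt{-571 - 48922} = \sqrt{-49493} = i \sqrt{49493}$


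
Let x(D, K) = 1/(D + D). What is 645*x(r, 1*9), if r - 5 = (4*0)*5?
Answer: 129/2 ≈ 64.500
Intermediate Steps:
r = 5 (r = 5 + (4*0)*5 = 5 + 0*5 = 5 + 0 = 5)
x(D, K) = 1/(2*D)
645*x(r, 1*9) = 645*((½)/5) = 645*((½)*(⅕)) = 645*(⅒) = 129/2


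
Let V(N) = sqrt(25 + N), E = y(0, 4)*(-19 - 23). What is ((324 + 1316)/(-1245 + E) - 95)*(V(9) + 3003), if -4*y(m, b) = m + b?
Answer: -116040925/401 - 115925*sqrt(34)/1203 ≈ -2.8994e+5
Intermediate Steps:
y(m, b) = -b/4 - m/4 (y(m, b) = -(m + b)/4 = -(b + m)/4 = -b/4 - m/4)
E = 42 (E = (-1/4*4 - 1/4*0)*(-19 - 23) = (-1 + 0)*(-42) = -1*(-42) = 42)
((324 + 1316)/(-1245 + E) - 95)*(V(9) + 3003) = ((324 + 1316)/(-1245 + 42) - 95)*(sqrt(25 + 9) + 3003) = (1640/(-1203) - 95)*(sqrt(34) + 3003) = (1640*(-1/1203) - 95)*(3003 + sqrt(34)) = (-1640/1203 - 95)*(3003 + sqrt(34)) = -115925*(3003 + sqrt(34))/1203 = -116040925/401 - 115925*sqrt(34)/1203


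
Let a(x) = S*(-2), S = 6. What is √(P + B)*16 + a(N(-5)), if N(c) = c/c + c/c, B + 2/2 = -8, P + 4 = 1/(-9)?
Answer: -12 + 16*I*√118/3 ≈ -12.0 + 57.935*I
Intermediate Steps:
P = -37/9 (P = -4 + 1/(-9) = -4 - ⅑ = -37/9 ≈ -4.1111)
B = -9 (B = -1 - 8 = -9)
N(c) = 2 (N(c) = 1 + 1 = 2)
a(x) = -12 (a(x) = 6*(-2) = -12)
√(P + B)*16 + a(N(-5)) = √(-37/9 - 9)*16 - 12 = √(-118/9)*16 - 12 = (I*√118/3)*16 - 12 = 16*I*√118/3 - 12 = -12 + 16*I*√118/3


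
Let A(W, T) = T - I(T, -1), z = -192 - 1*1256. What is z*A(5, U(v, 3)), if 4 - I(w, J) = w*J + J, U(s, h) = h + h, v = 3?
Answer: 7240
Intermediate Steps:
U(s, h) = 2*h
z = -1448 (z = -192 - 1256 = -1448)
I(w, J) = 4 - J - J*w (I(w, J) = 4 - (w*J + J) = 4 - (J*w + J) = 4 - (J + J*w) = 4 + (-J - J*w) = 4 - J - J*w)
A(W, T) = -5 (A(W, T) = T - (4 - 1*(-1) - 1*(-1)*T) = T - (4 + 1 + T) = T - (5 + T) = T + (-5 - T) = -5)
z*A(5, U(v, 3)) = -1448*(-5) = 7240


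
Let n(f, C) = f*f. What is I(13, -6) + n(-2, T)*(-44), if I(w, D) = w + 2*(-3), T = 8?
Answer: -169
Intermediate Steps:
n(f, C) = f²
I(w, D) = -6 + w (I(w, D) = w - 6 = -6 + w)
I(13, -6) + n(-2, T)*(-44) = (-6 + 13) + (-2)²*(-44) = 7 + 4*(-44) = 7 - 176 = -169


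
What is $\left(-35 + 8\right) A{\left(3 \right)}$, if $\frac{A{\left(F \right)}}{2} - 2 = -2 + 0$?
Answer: $0$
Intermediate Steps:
$A{\left(F \right)} = 0$ ($A{\left(F \right)} = 4 + 2 \left(-2 + 0\right) = 4 + 2 \left(-2\right) = 4 - 4 = 0$)
$\left(-35 + 8\right) A{\left(3 \right)} = \left(-35 + 8\right) 0 = \left(-27\right) 0 = 0$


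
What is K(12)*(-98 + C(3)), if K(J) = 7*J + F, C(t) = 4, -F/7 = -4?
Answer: -10528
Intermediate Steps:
F = 28 (F = -7*(-4) = 28)
K(J) = 28 + 7*J (K(J) = 7*J + 28 = 28 + 7*J)
K(12)*(-98 + C(3)) = (28 + 7*12)*(-98 + 4) = (28 + 84)*(-94) = 112*(-94) = -10528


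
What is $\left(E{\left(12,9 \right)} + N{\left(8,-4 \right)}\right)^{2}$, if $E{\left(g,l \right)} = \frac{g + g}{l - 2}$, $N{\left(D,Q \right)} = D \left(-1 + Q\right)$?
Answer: $\frac{65536}{49} \approx 1337.5$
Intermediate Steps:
$E{\left(g,l \right)} = \frac{2 g}{-2 + l}$
$\left(E{\left(12,9 \right)} + N{\left(8,-4 \right)}\right)^{2} = \left(2 \cdot 12 \frac{1}{-2 + 9} + 8 \left(-1 - 4\right)\right)^{2} = \left(2 \cdot 12 \cdot \frac{1}{7} + 8 \left(-5\right)\right)^{2} = \left(2 \cdot 12 \cdot \frac{1}{7} - 40\right)^{2} = \left(\frac{24}{7} - 40\right)^{2} = \left(- \frac{256}{7}\right)^{2} = \frac{65536}{49}$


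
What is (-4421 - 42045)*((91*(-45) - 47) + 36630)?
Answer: -1509587408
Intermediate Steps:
(-4421 - 42045)*((91*(-45) - 47) + 36630) = -46466*((-4095 - 47) + 36630) = -46466*(-4142 + 36630) = -46466*32488 = -1509587408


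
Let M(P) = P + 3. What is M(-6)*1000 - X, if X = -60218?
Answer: 57218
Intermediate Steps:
M(P) = 3 + P
M(-6)*1000 - X = (3 - 6)*1000 - 1*(-60218) = -3*1000 + 60218 = -3000 + 60218 = 57218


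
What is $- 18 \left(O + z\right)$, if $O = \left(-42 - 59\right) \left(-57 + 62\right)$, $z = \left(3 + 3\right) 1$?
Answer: $8982$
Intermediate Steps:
$z = 6$ ($z = 6 \cdot 1 = 6$)
$O = -505$ ($O = \left(-101\right) 5 = -505$)
$- 18 \left(O + z\right) = - 18 \left(-505 + 6\right) = \left(-18\right) \left(-499\right) = 8982$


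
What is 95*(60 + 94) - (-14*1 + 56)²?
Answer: 12866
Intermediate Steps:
95*(60 + 94) - (-14*1 + 56)² = 95*154 - (-14 + 56)² = 14630 - 1*42² = 14630 - 1*1764 = 14630 - 1764 = 12866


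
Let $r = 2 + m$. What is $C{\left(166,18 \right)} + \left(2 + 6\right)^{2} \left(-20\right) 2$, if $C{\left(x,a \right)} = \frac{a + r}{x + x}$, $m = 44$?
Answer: $- \frac{212464}{83} \approx -2559.8$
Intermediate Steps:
$r = 46$ ($r = 2 + 44 = 46$)
$C{\left(x,a \right)} = \frac{46 + a}{2 x}$ ($C{\left(x,a \right)} = \frac{a + 46}{x + x} = \frac{46 + a}{2 x}$)
$C{\left(166,18 \right)} + \left(2 + 6\right)^{2} \left(-20\right) 2 = \frac{46 + 18}{2 \cdot 166} + \left(2 + 6\right)^{2} \left(-20\right) 2 = \frac{1}{2} \cdot \frac{1}{166} \cdot 64 + 8^{2} \left(-20\right) 2 = \frac{16}{83} + 64 \left(-20\right) 2 = \frac{16}{83} - 2560 = - \frac{212464}{83}$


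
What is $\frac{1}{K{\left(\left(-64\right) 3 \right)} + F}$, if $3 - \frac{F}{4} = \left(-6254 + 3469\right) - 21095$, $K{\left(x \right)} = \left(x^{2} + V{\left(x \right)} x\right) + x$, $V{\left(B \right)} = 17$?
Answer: $\frac{1}{128940} \approx 7.7555 \cdot 10^{-6}$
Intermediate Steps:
$K{\left(x \right)} = x^{2} + 18 x$ ($K{\left(x \right)} = \left(x^{2} + 17 x\right) + x = x^{2} + 18 x$)
$F = 95532$ ($F = 12 - 4 \left(\left(-6254 + 3469\right) - 21095\right) = 12 - 4 \left(-2785 - 21095\right) = 12 - -95520 = 12 + 95520 = 95532$)
$\frac{1}{K{\left(\left(-64\right) 3 \right)} + F} = \frac{1}{\left(-64\right) 3 \left(18 - 192\right) + 95532} = \frac{1}{- 192 \left(18 - 192\right) + 95532} = \frac{1}{\left(-192\right) \left(-174\right) + 95532} = \frac{1}{33408 + 95532} = \frac{1}{128940}$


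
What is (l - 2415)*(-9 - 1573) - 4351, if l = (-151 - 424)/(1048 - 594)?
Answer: 866727458/227 ≈ 3.8182e+6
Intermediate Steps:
l = -575/454 ≈ -1.2665
(l - 2415)*(-9 - 1573) - 4351 = (-575/454 - 2415)*(-9 - 1573) - 4351 = -1096985/454*(-1582) - 4351 = 867715135/227 - 4351 = 866727458/227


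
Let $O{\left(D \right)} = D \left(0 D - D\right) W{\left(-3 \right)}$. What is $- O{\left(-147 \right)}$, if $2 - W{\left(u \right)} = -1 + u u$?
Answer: $-129654$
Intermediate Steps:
$W{\left(u \right)} = 3 - u^{2}$ ($W{\left(u \right)} = 2 - \left(-1 + u u\right) = 2 - \left(-1 + u^{2}\right) = 3 - u^{2}$)
$O{\left(D \right)} = 6 D^{2}$ ($O{\left(D \right)} = D \left(0 D - D\right) \left(3 - \left(-3\right)^{2}\right) = D \left(0 - D\right) \left(3 - 9\right) = D \left(- D\right) \left(3 - 9\right) = - D^{2} \left(-6\right) = 6 D^{2}$)
$- O{\left(-147 \right)} = - 6 \left(-147\right)^{2} = - 6 \cdot 21609 = \left(-1\right) 129654 = -129654$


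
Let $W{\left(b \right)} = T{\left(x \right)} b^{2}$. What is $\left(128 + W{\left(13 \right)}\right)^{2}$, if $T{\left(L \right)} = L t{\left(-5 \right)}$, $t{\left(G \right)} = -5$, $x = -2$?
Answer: $3305124$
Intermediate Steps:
$T{\left(L \right)} = - 5 L$ ($T{\left(L \right)} = L \left(-5\right) = - 5 L$)
$W{\left(b \right)} = 10 b^{2}$ ($W{\left(b \right)} = \left(-5\right) \left(-2\right) b^{2} = 10 b^{2}$)
$\left(128 + W{\left(13 \right)}\right)^{2} = \left(128 + 10 \cdot 13^{2}\right)^{2} = \left(128 + 10 \cdot 169\right)^{2} = \left(128 + 1690\right)^{2} = 1818^{2} = 3305124$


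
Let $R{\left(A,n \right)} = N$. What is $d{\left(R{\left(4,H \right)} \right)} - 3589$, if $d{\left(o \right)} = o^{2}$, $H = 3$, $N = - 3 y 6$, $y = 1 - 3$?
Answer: $-2293$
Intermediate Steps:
$y = -2$ ($y = 1 - 3 = -2$)
$N = 36$ ($N = \left(-3\right) \left(-2\right) 6 = 6 \cdot 6 = 36$)
$R{\left(A,n \right)} = 36$
$d{\left(R{\left(4,H \right)} \right)} - 3589 = 36^{2} - 3589 = 1296 - 3589 = -2293$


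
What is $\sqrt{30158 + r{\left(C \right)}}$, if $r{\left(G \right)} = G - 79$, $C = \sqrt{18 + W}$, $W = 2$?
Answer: $\sqrt{30079 + 2 \sqrt{5}} \approx 173.45$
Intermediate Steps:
$C = 2 \sqrt{5}$ ($C = \sqrt{18 + 2} = \sqrt{20} = 2 \sqrt{5} \approx 4.4721$)
$r{\left(G \right)} = -79 + G$
$\sqrt{30158 + r{\left(C \right)}} = \sqrt{30158 - \left(79 - 2 \sqrt{5}\right)} = \sqrt{30079 + 2 \sqrt{5}}$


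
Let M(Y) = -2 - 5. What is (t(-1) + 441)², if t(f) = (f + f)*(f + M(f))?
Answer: 208849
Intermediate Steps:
M(Y) = -7
t(f) = 2*f*(-7 + f) (t(f) = (f + f)*(f - 7) = (2*f)*(-7 + f) = 2*f*(-7 + f))
(t(-1) + 441)² = (2*(-1)*(-7 - 1) + 441)² = (2*(-1)*(-8) + 441)² = (16 + 441)² = 457² = 208849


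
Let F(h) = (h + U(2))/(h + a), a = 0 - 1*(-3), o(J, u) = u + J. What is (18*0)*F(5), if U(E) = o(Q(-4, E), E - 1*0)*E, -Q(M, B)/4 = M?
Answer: 0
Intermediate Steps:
Q(M, B) = -4*M
o(J, u) = J + u
a = 3 (a = 0 + 3 = 3)
U(E) = E*(16 + E) (U(E) = (-4*(-4) + (E - 1*0))*E = (16 + (E + 0))*E = (16 + E)*E = E*(16 + E))
F(h) = (36 + h)/(3 + h) (F(h) = (h + 2*(16 + 2))/(h + 3) = (h + 2*18)/(3 + h) = (h + 36)/(3 + h) = (36 + h)/(3 + h))
(18*0)*F(5) = (18*0)*((36 + 5)/(3 + 5)) = 0*(41/8) = 0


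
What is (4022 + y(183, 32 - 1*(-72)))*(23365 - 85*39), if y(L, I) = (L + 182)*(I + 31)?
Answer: 1068604850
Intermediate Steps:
y(L, I) = (31 + I)*(182 + L) (y(L, I) = (182 + L)*(31 + I) = (31 + I)*(182 + L))
(4022 + y(183, 32 - 1*(-72)))*(23365 - 85*39) = (4022 + (5642 + 31*183 + 182*(32 - 1*(-72)) + (32 - 1*(-72))*183))*(23365 - 85*39) = (4022 + (5642 + 5673 + 182*(32 + 72) + (32 + 72)*183))*(23365 - 3315) = (4022 + (5642 + 5673 + 182*104 + 104*183))*20050 = (4022 + (5642 + 5673 + 18928 + 19032))*20050 = (4022 + 49275)*20050 = 53297*20050 = 1068604850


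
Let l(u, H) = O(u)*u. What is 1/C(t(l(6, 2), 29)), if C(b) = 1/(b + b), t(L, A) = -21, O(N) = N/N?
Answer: -42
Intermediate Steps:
O(N) = 1
l(u, H) = u (l(u, H) = 1*u = u)
C(b) = 1/(2*b)
1/C(t(l(6, 2), 29)) = 1/((1/2)/(-21)) = 1/((1/2)*(-1/21)) = 1/(-1/42) = -42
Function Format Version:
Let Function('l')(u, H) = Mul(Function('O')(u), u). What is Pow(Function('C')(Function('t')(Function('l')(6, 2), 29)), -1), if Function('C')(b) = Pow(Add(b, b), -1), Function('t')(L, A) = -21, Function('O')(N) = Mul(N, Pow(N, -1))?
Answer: -42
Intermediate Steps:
Function('O')(N) = 1
Function('l')(u, H) = u (Function('l')(u, H) = Mul(1, u) = u)
Function('C')(b) = Mul(Rational(1, 2), Pow(b, -1)) (Function('C')(b) = Pow(Mul(2, b), -1) = Mul(Rational(1, 2), Pow(b, -1)))
Pow(Function('C')(Function('t')(Function('l')(6, 2), 29)), -1) = Pow(Mul(Rational(1, 2), Pow(-21, -1)), -1) = Pow(Mul(Rational(1, 2), Rational(-1, 21)), -1) = Pow(Rational(-1, 42), -1) = -42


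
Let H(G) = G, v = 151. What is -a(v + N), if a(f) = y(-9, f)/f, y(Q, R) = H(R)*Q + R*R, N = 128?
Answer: -270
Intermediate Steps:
y(Q, R) = R² + Q*R (y(Q, R) = R*Q + R*R = Q*R + R² = R² + Q*R)
a(f) = -9 + f (a(f) = (f*(-9 + f))/f = -9 + f)
-a(v + N) = -(-9 + (151 + 128)) = -(-9 + 279) = -1*270 = -270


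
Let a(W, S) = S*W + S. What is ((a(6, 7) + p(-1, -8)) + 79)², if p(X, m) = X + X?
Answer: 15876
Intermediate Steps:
p(X, m) = 2*X
a(W, S) = S + S*W
((a(6, 7) + p(-1, -8)) + 79)² = ((7*(1 + 6) + 2*(-1)) + 79)² = ((7*7 - 2) + 79)² = ((49 - 2) + 79)² = (47 + 79)² = 126² = 15876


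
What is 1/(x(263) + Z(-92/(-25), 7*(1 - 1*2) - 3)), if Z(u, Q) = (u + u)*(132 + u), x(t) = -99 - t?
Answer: 625/397878 ≈ 0.0015708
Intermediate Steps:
Z(u, Q) = 2*u*(132 + u) (Z(u, Q) = (2*u)*(132 + u) = 2*u*(132 + u))
1/(x(263) + Z(-92/(-25), 7*(1 - 1*2) - 3)) = 1/((-99 - 1*263) + 2*(-92/(-25))*(132 - 92/(-25))) = 1/((-99 - 263) + 2*(-92*(-1/25))*(132 - 92*(-1/25))) = 1/(-362 + 2*(92/25)*(132 + 92/25)) = 1/(-362 + 2*(92/25)*(3392/25)) = 1/(-362 + 624128/625) = 1/(397878/625) = 625/397878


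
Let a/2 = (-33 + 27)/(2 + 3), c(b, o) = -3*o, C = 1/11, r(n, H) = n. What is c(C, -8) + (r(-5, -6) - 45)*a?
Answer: 144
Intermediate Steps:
C = 1/11 ≈ 0.090909
a = -12/5 (a = 2*((-33 + 27)/(2 + 3)) = 2*(-6/5) = -12/5 ≈ -2.4000)
c(C, -8) + (r(-5, -6) - 45)*a = -3*(-8) + (-5 - 45)*(-12/5) = 24 - 50*(-12/5) = 24 + 120 = 144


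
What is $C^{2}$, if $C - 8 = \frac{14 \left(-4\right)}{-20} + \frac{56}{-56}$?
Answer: $\frac{2401}{25} \approx 96.04$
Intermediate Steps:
$C = \frac{49}{5}$ ($C = 8 + \left(\frac{14 \left(-4\right)}{-20} + \frac{56}{-56}\right) = 8 + \left(\left(-56\right) \left(- \frac{1}{20}\right) + 56 \left(- \frac{1}{56}\right)\right) = 8 + \left(\frac{14}{5} - 1\right) = 8 + \frac{9}{5} = \frac{49}{5} \approx 9.8$)
$C^{2} = \left(\frac{49}{5}\right)^{2} = \frac{2401}{25}$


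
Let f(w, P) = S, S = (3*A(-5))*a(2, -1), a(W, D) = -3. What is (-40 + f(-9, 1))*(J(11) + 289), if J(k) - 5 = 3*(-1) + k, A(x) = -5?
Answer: 1510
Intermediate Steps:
S = 45 (S = (3*(-5))*(-3) = -15*(-3) = 45)
J(k) = 2 + k (J(k) = 5 + (3*(-1) + k) = 5 + (-3 + k) = 2 + k)
f(w, P) = 45
(-40 + f(-9, 1))*(J(11) + 289) = (-40 + 45)*((2 + 11) + 289) = 5*(13 + 289) = 5*302 = 1510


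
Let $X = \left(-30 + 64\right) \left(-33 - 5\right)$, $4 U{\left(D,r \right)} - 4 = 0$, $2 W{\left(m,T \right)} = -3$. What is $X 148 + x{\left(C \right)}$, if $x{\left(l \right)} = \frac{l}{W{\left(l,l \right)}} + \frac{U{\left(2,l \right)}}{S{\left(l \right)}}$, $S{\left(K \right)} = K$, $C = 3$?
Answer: $- \frac{573653}{3} \approx -1.9122 \cdot 10^{5}$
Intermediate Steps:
$W{\left(m,T \right)} = - \frac{3}{2}$ ($W{\left(m,T \right)} = \frac{1}{2} \left(-3\right) = - \frac{3}{2}$)
$U{\left(D,r \right)} = 1$ ($U{\left(D,r \right)} = 1 + \frac{1}{4} \cdot 0 = 1 + 0 = 1$)
$x{\left(l \right)} = \frac{1}{l} - \frac{2 l}{3}$ ($x{\left(l \right)} = \frac{l}{- \frac{3}{2}} + 1 \frac{1}{l} = l \left(- \frac{2}{3}\right) + \frac{1}{l} = - \frac{2 l}{3} + \frac{1}{l} = \frac{1}{l} - \frac{2 l}{3}$)
$X = -1292$ ($X = 34 \left(-38\right) = -1292$)
$X 148 + x{\left(C \right)} = \left(-1292\right) 148 + \left(\frac{1}{3} - 2\right) = -191216 + \left(\frac{1}{3} - 2\right) = -191216 - \frac{5}{3} = - \frac{573653}{3}$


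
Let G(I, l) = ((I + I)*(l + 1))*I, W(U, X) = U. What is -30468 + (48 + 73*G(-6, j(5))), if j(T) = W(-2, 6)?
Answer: -35676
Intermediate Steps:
j(T) = -2
G(I, l) = 2*I²*(1 + l) (G(I, l) = ((2*I)*(1 + l))*I = (2*I*(1 + l))*I = 2*I²*(1 + l))
-30468 + (48 + 73*G(-6, j(5))) = -30468 + (48 + 73*(2*(-6)²*(1 - 2))) = -30468 + (48 + 73*(2*36*(-1))) = -30468 + (48 + 73*(-72)) = -30468 + (48 - 5256) = -30468 - 5208 = -35676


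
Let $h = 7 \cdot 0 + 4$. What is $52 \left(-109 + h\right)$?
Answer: $-5460$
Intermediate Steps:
$h = 4$ ($h = 0 + 4 = 4$)
$52 \left(-109 + h\right) = 52 \left(-109 + 4\right) = 52 \left(-105\right) = -5460$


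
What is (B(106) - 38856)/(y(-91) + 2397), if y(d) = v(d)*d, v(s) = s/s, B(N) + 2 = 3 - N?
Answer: -38961/2306 ≈ -16.895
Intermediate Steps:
B(N) = 1 - N (B(N) = -2 + (3 - N) = 1 - N)
v(s) = 1
y(d) = d (y(d) = 1*d = d)
(B(106) - 38856)/(y(-91) + 2397) = ((1 - 1*106) - 38856)/(-91 + 2397) = ((1 - 106) - 38856)/2306 = (-105 - 38856)*(1/2306) = -38961*1/2306 = -38961/2306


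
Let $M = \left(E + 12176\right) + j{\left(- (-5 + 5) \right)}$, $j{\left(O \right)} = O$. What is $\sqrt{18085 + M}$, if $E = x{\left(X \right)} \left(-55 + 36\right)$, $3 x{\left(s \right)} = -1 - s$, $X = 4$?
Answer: $\frac{\sqrt{272634}}{3} \approx 174.05$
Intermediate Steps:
$x{\left(s \right)} = - \frac{1}{3} - \frac{s}{3}$ ($x{\left(s \right)} = \frac{-1 - s}{3} = - \frac{1}{3} - \frac{s}{3}$)
$E = \frac{95}{3}$ ($E = \left(- \frac{1}{3} - \frac{4}{3}\right) \left(-55 + 36\right) = \left(- \frac{1}{3} - \frac{4}{3}\right) \left(-19\right) = \left(- \frac{5}{3}\right) \left(-19\right) = \frac{95}{3} \approx 31.667$)
$M = \frac{36623}{3}$ ($M = \left(\frac{95}{3} + 12176\right) - \left(-5 + 5\right) = \frac{36623}{3} - 0 = \frac{36623}{3} + 0 = \frac{36623}{3} \approx 12208.0$)
$\sqrt{18085 + M} = \sqrt{18085 + \frac{36623}{3}} = \sqrt{\frac{90878}{3}} = \frac{\sqrt{272634}}{3}$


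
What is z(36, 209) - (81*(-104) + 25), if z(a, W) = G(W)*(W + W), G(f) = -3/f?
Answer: 8393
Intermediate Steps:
z(a, W) = -6 (z(a, W) = (-3/W)*(W + W) = (-3/W)*(2*W) = -6)
z(36, 209) - (81*(-104) + 25) = -6 - (81*(-104) + 25) = -6 - (-8424 + 25) = -6 - 1*(-8399) = -6 + 8399 = 8393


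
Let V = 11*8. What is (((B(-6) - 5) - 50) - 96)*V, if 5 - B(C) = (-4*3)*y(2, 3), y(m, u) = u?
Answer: -9680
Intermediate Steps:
B(C) = 41 (B(C) = 5 - (-4*3)*3 = 5 - (-12)*3 = 5 - 1*(-36) = 5 + 36 = 41)
V = 88
(((B(-6) - 5) - 50) - 96)*V = (((41 - 5) - 50) - 96)*88 = ((36 - 50) - 96)*88 = (-14 - 96)*88 = -110*88 = -9680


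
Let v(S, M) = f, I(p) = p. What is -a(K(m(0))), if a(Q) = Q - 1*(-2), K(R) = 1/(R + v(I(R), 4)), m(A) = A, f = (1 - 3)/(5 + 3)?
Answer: 2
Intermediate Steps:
f = -¼ (f = -2/8 = -2*⅛ = -¼ ≈ -0.25000)
v(S, M) = -¼
K(R) = 1/(-¼ + R) (K(R) = 1/(R - ¼) = 1/(-¼ + R))
a(Q) = 2 + Q (a(Q) = Q + 2 = 2 + Q)
-a(K(m(0))) = -(2 + 4/(-1 + 4*0)) = -(2 + 4/(-1 + 0)) = -(2 + 4/(-1)) = -(2 + 4*(-1)) = -(2 - 4) = -1*(-2) = 2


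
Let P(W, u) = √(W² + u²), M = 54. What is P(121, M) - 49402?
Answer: -49402 + √17557 ≈ -49270.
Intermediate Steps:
P(121, M) - 49402 = √(121² + 54²) - 49402 = √(14641 + 2916) - 49402 = √17557 - 49402 = -49402 + √17557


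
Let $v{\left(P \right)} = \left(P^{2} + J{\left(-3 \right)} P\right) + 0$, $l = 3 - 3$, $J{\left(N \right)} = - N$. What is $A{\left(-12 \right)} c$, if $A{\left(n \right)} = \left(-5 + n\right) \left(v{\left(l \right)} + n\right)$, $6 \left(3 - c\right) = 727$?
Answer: $-24106$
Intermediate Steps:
$c = - \frac{709}{6}$ ($c = 3 - \frac{727}{6} = - \frac{709}{6} \approx -118.17$)
$l = 0$ ($l = 3 - 3 = 0$)
$v{\left(P \right)} = P^{2} + 3 P$ ($v{\left(P \right)} = \left(P^{2} + \left(-1\right) \left(-3\right) P\right) + 0 = \left(P^{2} + 3 P\right) + 0 = P^{2} + 3 P$)
$A{\left(n \right)} = n \left(-5 + n\right)$ ($A{\left(n \right)} = \left(-5 + n\right) \left(0 \left(3 + 0\right) + n\right) = \left(-5 + n\right) \left(0 \cdot 3 + n\right) = \left(-5 + n\right) \left(0 + n\right) = \left(-5 + n\right) n = n \left(-5 + n\right)$)
$A{\left(-12 \right)} c = - 12 \left(-5 - 12\right) \left(- \frac{709}{6}\right) = \left(-12\right) \left(-17\right) \left(- \frac{709}{6}\right) = 204 \left(- \frac{709}{6}\right) = -24106$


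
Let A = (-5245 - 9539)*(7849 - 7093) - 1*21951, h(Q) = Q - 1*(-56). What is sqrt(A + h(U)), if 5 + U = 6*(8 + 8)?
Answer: 2*I*sqrt(2799627) ≈ 3346.4*I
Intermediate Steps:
U = 91 (U = -5 + 6*(8 + 8) = -5 + 6*16 = -5 + 96 = 91)
h(Q) = 56 + Q (h(Q) = Q + 56 = 56 + Q)
A = -11198655 (A = -14784*756 - 21951 = -11176704 - 21951 = -11198655)
sqrt(A + h(U)) = sqrt(-11198655 + (56 + 91)) = sqrt(-11198655 + 147) = sqrt(-11198508) = 2*I*sqrt(2799627)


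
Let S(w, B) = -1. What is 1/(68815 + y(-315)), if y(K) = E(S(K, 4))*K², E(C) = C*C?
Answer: 1/168040 ≈ 5.9510e-6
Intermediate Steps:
E(C) = C²
y(K) = K² (y(K) = (-1)²*K² = 1*K² = K²)
1/(68815 + y(-315)) = 1/(68815 + (-315)²) = 1/(68815 + 99225) = 1/168040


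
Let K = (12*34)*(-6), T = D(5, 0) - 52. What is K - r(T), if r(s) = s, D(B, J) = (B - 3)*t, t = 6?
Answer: -2408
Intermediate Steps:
D(B, J) = -18 + 6*B (D(B, J) = (B - 3)*6 = (-3 + B)*6 = -18 + 6*B)
T = -40 (T = (-18 + 6*5) - 52 = (-18 + 30) - 52 = 12 - 52 = -40)
K = -2448 (K = 408*(-6) = -2448)
K - r(T) = -2448 - 1*(-40) = -2448 + 40 = -2408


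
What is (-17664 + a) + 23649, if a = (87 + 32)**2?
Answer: 20146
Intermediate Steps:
a = 14161 (a = 119**2 = 14161)
(-17664 + a) + 23649 = (-17664 + 14161) + 23649 = -3503 + 23649 = 20146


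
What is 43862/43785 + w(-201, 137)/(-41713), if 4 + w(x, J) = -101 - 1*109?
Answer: 262712228/260914815 ≈ 1.0069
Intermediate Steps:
w(x, J) = -214 (w(x, J) = -4 + (-101 - 1*109) = -4 + (-101 - 109) = -4 - 210 = -214)
43862/43785 + w(-201, 137)/(-41713) = 43862/43785 - 214/(-41713) = 43862*(1/43785) - 214*(-1/41713) = 6266/6255 + 214/41713 = 262712228/260914815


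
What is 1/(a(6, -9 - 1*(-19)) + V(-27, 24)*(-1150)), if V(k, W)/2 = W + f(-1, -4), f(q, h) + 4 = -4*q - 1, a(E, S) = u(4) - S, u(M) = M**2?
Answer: -1/52894 ≈ -1.8906e-5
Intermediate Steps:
a(E, S) = 16 - S (a(E, S) = 4**2 - S = 16 - S)
f(q, h) = -5 - 4*q (f(q, h) = -4 + (-4*q - 1) = -4 + (-1 - 4*q) = -5 - 4*q)
V(k, W) = -2 + 2*W (V(k, W) = 2*(W + (-5 - 4*(-1))) = 2*(W + (-5 + 4)) = 2*(W - 1) = 2*(-1 + W) = -2 + 2*W)
1/(a(6, -9 - 1*(-19)) + V(-27, 24)*(-1150)) = 1/((16 - (-9 - 1*(-19))) + (-2 + 2*24)*(-1150)) = 1/((16 - (-9 + 19)) + (-2 + 48)*(-1150)) = 1/((16 - 1*10) + 46*(-1150)) = 1/((16 - 10) - 52900) = 1/(6 - 52900) = 1/(-52894) = -1/52894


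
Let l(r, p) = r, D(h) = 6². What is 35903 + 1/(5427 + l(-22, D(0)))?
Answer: 194055716/5405 ≈ 35903.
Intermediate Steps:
D(h) = 36
35903 + 1/(5427 + l(-22, D(0))) = 35903 + 1/(5427 - 22) = 35903 + 1/5405 = 194055716/5405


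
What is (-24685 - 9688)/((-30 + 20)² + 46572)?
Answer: -34373/46672 ≈ -0.73648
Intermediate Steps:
(-24685 - 9688)/((-30 + 20)² + 46572) = -34373/((-10)² + 46572) = -34373/(100 + 46572) = -34373/46672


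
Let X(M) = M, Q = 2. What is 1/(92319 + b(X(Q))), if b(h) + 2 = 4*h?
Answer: 1/92325 ≈ 1.0831e-5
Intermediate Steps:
b(h) = -2 + 4*h
1/(92319 + b(X(Q))) = 1/(92319 + (-2 + 4*2)) = 1/(92319 + (-2 + 8)) = 1/(92319 + 6) = 1/92325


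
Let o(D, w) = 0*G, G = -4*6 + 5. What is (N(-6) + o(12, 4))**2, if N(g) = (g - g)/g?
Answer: 0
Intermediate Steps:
G = -19 (G = -24 + 5 = -19)
N(g) = 0 (N(g) = 0/g = 0)
o(D, w) = 0 (o(D, w) = 0*(-19) = 0)
(N(-6) + o(12, 4))**2 = (0 + 0)**2 = 0**2 = 0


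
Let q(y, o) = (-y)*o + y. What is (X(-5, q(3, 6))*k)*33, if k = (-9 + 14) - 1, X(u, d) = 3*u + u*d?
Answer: 7920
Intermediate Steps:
q(y, o) = y - o*y (q(y, o) = -o*y + y = y - o*y)
X(u, d) = 3*u + d*u
k = 4 (k = 5 - 1 = 4)
(X(-5, q(3, 6))*k)*33 = (-5*(3 + 3*(1 - 1*6))*4)*33 = (-5*(3 + 3*(1 - 6))*4)*33 = (-5*(3 + 3*(-5))*4)*33 = (-5*(3 - 15)*4)*33 = (-5*(-12)*4)*33 = (60*4)*33 = 240*33 = 7920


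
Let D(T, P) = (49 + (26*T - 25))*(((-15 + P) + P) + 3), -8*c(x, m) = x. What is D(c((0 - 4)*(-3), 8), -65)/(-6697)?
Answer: -2130/6697 ≈ -0.31805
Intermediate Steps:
c(x, m) = -x/8
D(T, P) = (-12 + 2*P)*(24 + 26*T) (D(T, P) = (49 + (-25 + 26*T))*((-15 + 2*P) + 3) = (24 + 26*T)*(-12 + 2*P) = (-12 + 2*P)*(24 + 26*T))
D(c((0 - 4)*(-3), 8), -65)/(-6697) = (-288 - (-39)*(0 - 4)*(-3) + 48*(-65) + 52*(-65)*(-(0 - 4)*(-3)/8))/(-6697) = (-288 - (-39)*(-4*(-3)) - 3120 + 52*(-65)*(-(-1)*(-3)/2))*(-1/6697) = (-288 - (-39)*12 - 3120 + 52*(-65)*(-1/8*12))*(-1/6697) = (-288 - 312*(-3/2) - 3120 + 52*(-65)*(-3/2))*(-1/6697) = (-288 + 468 - 3120 + 5070)*(-1/6697) = 2130*(-1/6697) = -2130/6697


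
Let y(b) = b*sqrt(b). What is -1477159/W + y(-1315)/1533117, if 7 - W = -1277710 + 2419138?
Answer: 1477159/1141421 - 1315*I*sqrt(1315)/1533117 ≈ 1.2941 - 0.031104*I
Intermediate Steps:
y(b) = b**(3/2)
W = -1141421 (W = 7 - (-1277710 + 2419138) = 7 - 1*1141428 = 7 - 1141428 = -1141421)
-1477159/W + y(-1315)/1533117 = -1477159/(-1141421) + (-1315)**(3/2)/1533117 = -1477159*(-1/1141421) - 1315*I*sqrt(1315)*(1/1533117) = 1477159/1141421 - 1315*I*sqrt(1315)/1533117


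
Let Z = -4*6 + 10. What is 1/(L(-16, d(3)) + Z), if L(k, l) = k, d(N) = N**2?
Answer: -1/30 ≈ -0.033333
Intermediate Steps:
Z = -14 (Z = -24 + 10 = -14)
1/(L(-16, d(3)) + Z) = 1/(-16 - 14) = 1/(-30) = -1/30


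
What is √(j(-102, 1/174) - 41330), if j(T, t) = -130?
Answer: 2*I*√10365 ≈ 203.62*I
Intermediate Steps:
√(j(-102, 1/174) - 41330) = √(-130 - 41330) = √(-41460) = 2*I*√10365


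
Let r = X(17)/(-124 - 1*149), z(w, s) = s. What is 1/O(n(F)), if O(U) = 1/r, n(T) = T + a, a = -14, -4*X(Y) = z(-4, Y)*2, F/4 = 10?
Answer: 17/546 ≈ 0.031136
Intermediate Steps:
F = 40 (F = 4*10 = 40)
X(Y) = -Y/2 (X(Y) = -Y*2/4 = -Y/2)
r = 17/546 (r = (-½*17)/(-124 - 1*149) = -17/(2*(-124 - 149)) = -17/2/(-273) = -17/2*(-1/273) = 17/546 ≈ 0.031136)
n(T) = -14 + T (n(T) = T - 14 = -14 + T)
O(U) = 546/17 (O(U) = 1/(17/546) = 546/17)
1/O(n(F)) = 1/(546/17) = 17/546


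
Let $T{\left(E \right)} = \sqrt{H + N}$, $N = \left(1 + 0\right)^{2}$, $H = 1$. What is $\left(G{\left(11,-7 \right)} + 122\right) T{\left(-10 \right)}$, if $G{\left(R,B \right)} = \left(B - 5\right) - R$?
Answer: $99 \sqrt{2} \approx 140.01$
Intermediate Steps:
$G{\left(R,B \right)} = -5 + B - R$ ($G{\left(R,B \right)} = \left(-5 + B\right) - R = -5 + B - R$)
$N = 1$ ($N = 1^{2} = 1$)
$T{\left(E \right)} = \sqrt{2}$ ($T{\left(E \right)} = \sqrt{1 + 1} = \sqrt{2}$)
$\left(G{\left(11,-7 \right)} + 122\right) T{\left(-10 \right)} = \left(\left(-5 - 7 - 11\right) + 122\right) \sqrt{2} = \left(-23 + 122\right) \sqrt{2} = 99 \sqrt{2}$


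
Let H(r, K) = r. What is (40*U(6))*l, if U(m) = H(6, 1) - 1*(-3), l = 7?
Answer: 2520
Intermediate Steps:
U(m) = 9 (U(m) = 6 - 1*(-3) = 6 + 3 = 9)
(40*U(6))*l = (40*9)*7 = 360*7 = 2520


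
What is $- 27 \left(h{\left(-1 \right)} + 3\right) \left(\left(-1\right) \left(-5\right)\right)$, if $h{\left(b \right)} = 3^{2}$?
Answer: $-1620$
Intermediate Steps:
$h{\left(b \right)} = 9$
$- 27 \left(h{\left(-1 \right)} + 3\right) \left(\left(-1\right) \left(-5\right)\right) = - 27 \left(9 + 3\right) \left(\left(-1\right) \left(-5\right)\right) = \left(-27\right) 12 \cdot 5 = \left(-324\right) 5 = -1620$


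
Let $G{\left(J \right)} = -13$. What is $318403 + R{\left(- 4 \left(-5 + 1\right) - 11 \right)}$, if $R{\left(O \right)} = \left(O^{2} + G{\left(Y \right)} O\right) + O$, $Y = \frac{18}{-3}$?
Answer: $318368$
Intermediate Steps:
$Y = -6$ ($Y = 18 \left(- \frac{1}{3}\right) = -6$)
$R{\left(O \right)} = O^{2} - 12 O$ ($R{\left(O \right)} = \left(O^{2} - 13 O\right) + O = O^{2} - 12 O$)
$318403 + R{\left(- 4 \left(-5 + 1\right) - 11 \right)} = 318403 + \left(- 4 \left(-5 + 1\right) - 11\right) \left(-12 - \left(11 + 4 \left(-5 + 1\right)\right)\right) = 318403 + \left(\left(-4\right) \left(-4\right) - 11\right) \left(-12 - -5\right) = 318403 + \left(16 - 11\right) \left(-12 + \left(16 - 11\right)\right) = 318403 + 5 \left(-12 + 5\right) = 318403 + 5 \left(-7\right) = 318403 - 35 = 318368$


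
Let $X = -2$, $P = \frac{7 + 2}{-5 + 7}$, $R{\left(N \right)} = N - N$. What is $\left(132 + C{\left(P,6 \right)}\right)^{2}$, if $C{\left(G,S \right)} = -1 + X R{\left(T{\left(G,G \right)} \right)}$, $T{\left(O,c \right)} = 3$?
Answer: $17161$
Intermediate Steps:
$R{\left(N \right)} = 0$
$P = \frac{9}{2} \approx 4.5$
$C{\left(G,S \right)} = -1$ ($C{\left(G,S \right)} = -1 - 0 = -1 + 0 = -1$)
$\left(132 + C{\left(P,6 \right)}\right)^{2} = \left(132 - 1\right)^{2} = 131^{2} = 17161$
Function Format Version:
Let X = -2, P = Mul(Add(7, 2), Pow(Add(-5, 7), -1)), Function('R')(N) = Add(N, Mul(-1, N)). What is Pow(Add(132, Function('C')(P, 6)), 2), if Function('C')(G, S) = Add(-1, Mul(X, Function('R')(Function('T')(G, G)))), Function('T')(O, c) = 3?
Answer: 17161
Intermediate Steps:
Function('R')(N) = 0
P = Rational(9, 2) (P = Mul(9, Pow(2, -1)) = Mul(9, Rational(1, 2)) = Rational(9, 2) ≈ 4.5000)
Function('C')(G, S) = -1 (Function('C')(G, S) = Add(-1, Mul(-2, 0)) = Add(-1, 0) = -1)
Pow(Add(132, Function('C')(P, 6)), 2) = Pow(Add(132, -1), 2) = Pow(131, 2) = 17161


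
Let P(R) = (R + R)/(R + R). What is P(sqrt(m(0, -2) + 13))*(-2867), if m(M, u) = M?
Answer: -2867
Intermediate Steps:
P(R) = 1 (P(R) = (2*R)/((2*R)) = (2*R)*(1/(2*R)) = 1)
P(sqrt(m(0, -2) + 13))*(-2867) = 1*(-2867) = -2867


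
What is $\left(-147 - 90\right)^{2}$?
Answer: $56169$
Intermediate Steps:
$\left(-147 - 90\right)^{2} = \left(-237\right)^{2} = 56169$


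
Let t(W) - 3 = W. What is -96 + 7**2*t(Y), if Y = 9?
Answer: 492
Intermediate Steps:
t(W) = 3 + W
-96 + 7**2*t(Y) = -96 + 7**2*(3 + 9) = -96 + 49*12 = -96 + 588 = 492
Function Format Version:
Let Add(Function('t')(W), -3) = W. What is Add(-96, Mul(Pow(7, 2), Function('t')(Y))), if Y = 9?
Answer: 492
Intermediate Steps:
Function('t')(W) = Add(3, W)
Add(-96, Mul(Pow(7, 2), Function('t')(Y))) = Add(-96, Mul(Pow(7, 2), Add(3, 9))) = Add(-96, Mul(49, 12)) = Add(-96, 588) = 492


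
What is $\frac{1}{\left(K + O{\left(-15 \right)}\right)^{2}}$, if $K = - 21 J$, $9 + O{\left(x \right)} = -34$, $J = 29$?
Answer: $\frac{1}{425104} \approx 2.3524 \cdot 10^{-6}$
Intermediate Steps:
$O{\left(x \right)} = -43$ ($O{\left(x \right)} = -9 - 34 = -43$)
$K = -609$ ($K = \left(-21\right) 29 = -609$)
$\frac{1}{\left(K + O{\left(-15 \right)}\right)^{2}} = \frac{1}{\left(-609 - 43\right)^{2}} = \frac{1}{\left(-652\right)^{2}} = \frac{1}{425104}$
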